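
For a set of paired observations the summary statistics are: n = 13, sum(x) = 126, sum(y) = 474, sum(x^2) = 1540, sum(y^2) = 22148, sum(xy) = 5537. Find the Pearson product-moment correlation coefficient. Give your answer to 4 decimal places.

Numerator: nΣxy − (Σx)(Σy) = 13·5537 − (126)(474) = 12257
Denominator: √[(nΣx²−(Σx)²)(nΣy²−(Σy)²)]
  nΣx²−(Σx)² = 13·1540 − 15876 = 4144;  nΣy²−(Σy)² = 13·22148 − 224676 = 63248
  √(4144·63248) = √262099712 = 16189.4939
r = 12257 / 16189.4939 = 0.7571

0.7571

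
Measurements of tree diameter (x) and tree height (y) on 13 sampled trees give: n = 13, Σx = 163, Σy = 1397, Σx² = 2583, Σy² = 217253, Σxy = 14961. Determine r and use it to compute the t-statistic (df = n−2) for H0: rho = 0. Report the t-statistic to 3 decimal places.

-1.556

S_xy = nΣxy − ΣxΣy = 13·14961 − 163·1397 = 194493 − 227711 = -33218
S_xx = nΣx² − (Σx)² = 13·2583 − 163² = 33579 − 26569 = 7010
S_yy = nΣy² − (Σy)² = 13·217253 − 1397² = 2824289 − 1951609 = 872680
r = S_xy / √(S_xx·S_yy) = -33218 / √(7010·872680) = -33218 / √6117486800 = -33218 / 78214.3644 = -0.4247
t = r·√(n−2)/√(1−r²) = -0.4247·√11 / √(1−0.180370) = -1.408571 / 0.905334 = -1.556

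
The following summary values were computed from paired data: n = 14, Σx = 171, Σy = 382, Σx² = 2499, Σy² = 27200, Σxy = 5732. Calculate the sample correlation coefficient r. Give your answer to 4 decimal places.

0.4063

Numerator: nΣxy − (Σx)(Σy) = 14·5732 − (171)(382) = 14926
Denominator: √[(nΣx²−(Σx)²)(nΣy²−(Σy)²)]
  nΣx²−(Σx)² = 14·2499 − 29241 = 5745;  nΣy²−(Σy)² = 14·27200 − 145924 = 234876
  √(5745·234876) = √1349362620 = 36733.6715
r = 14926 / 36733.6715 = 0.4063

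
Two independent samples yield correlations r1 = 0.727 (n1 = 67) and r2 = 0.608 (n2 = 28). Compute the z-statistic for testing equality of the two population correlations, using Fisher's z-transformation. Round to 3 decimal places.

Fisher z-transforms: z1 = atanh(0.727) = 0.922335, z2 = atanh(0.608) = 0.705742; difference d = 0.216593
Var(d) = 1/64 + 1/25 = 0.0156250 + 0.0400000 = 0.0556250
z = d/√Var(d) = 0.216593 / √0.0556250 = 0.216593 / 0.235850 = 0.918

0.918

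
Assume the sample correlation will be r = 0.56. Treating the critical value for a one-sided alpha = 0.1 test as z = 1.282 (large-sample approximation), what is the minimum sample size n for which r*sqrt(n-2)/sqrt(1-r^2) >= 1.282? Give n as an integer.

r√(n−2)/√(1−r²) ≥ 1.282  ⇔  n−2 ≥ (1.282)²·(1−r²)/r²
(1−r²)/r² = (1−0.3136)/0.3136 = 2.1888
n ≥ 2 + 1.643524·2.1888 = 2 + 3.5973 = 5.5973
⌈5.5973⌉ = 6

6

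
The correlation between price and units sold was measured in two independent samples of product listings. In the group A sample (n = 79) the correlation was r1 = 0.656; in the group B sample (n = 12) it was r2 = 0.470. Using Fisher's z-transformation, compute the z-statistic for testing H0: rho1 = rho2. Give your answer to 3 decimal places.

0.782

Fisher z-transforms: z1 = atanh(0.656) = 0.785759, z2 = atanh(0.470) = 0.510070; difference d = 0.275689
Var(d) = 1/76 + 1/9 = 0.0131579 + 0.1111111 = 0.1242690
z = d/√Var(d) = 0.275689 / √0.1242690 = 0.275689 / 0.352518 = 0.782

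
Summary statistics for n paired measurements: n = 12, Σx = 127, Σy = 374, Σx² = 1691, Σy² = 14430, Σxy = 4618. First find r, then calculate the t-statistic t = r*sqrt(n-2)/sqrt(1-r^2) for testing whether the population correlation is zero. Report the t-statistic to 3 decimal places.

2.875

S_xy = nΣxy − ΣxΣy = 12·4618 − 127·374 = 55416 − 47498 = 7918
S_xx = nΣx² − (Σx)² = 12·1691 − 127² = 20292 − 16129 = 4163
S_yy = nΣy² − (Σy)² = 12·14430 − 374² = 173160 − 139876 = 33284
r = S_xy / √(S_xx·S_yy) = 7918 / √(4163·33284) = 7918 / √138561292 = 7918 / 11771.2061 = 0.6727
t = r·√(n−2)/√(1−r²) = 0.6727·√10 / √(1−0.452525) = 2.127264 / 0.739916 = 2.875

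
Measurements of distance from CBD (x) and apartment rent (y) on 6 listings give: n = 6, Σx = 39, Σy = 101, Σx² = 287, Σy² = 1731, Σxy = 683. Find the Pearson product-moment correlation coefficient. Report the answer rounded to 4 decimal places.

S_xy = nΣxy − ΣxΣy = 6·683 − 39·101 = 4098 − 3939 = 159
S_xx = nΣx² − (Σx)² = 6·287 − 39² = 1722 − 1521 = 201
S_yy = nΣy² − (Σy)² = 6·1731 − 101² = 10386 − 10201 = 185
r = S_xy / √(S_xx·S_yy) = 159 / √(201·185) = 159 / √37185 = 159 / 192.8341 = 0.8245

0.8245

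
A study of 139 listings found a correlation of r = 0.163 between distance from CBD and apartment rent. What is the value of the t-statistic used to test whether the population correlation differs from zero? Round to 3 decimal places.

1.934

1 − r² = 1 − 0.026569 = 0.973431;  √(1−r²) = 0.986626
√(n−2) = √137 = 11.704700
t = r·√(n−2)/√(1−r²) = 0.163 · 11.704700 / 0.986626 = 1.934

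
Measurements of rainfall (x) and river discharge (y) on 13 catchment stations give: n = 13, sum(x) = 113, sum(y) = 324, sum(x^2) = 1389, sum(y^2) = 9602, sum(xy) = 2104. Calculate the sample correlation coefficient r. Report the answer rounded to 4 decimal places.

Numerator: nΣxy − (Σx)(Σy) = 13·2104 − (113)(324) = -9260
Denominator: √[(nΣx²−(Σx)²)(nΣy²−(Σy)²)]
  nΣx²−(Σx)² = 13·1389 − 12769 = 5288;  nΣy²−(Σy)² = 13·9602 − 104976 = 19850
  √(5288·19850) = √104966800 = 10245.3306
r = -9260 / 10245.3306 = -0.9038

-0.9038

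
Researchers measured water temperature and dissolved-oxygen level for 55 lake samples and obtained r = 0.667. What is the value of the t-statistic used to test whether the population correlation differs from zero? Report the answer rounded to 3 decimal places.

6.517

t = r·√(n−2) / √(1−r²) with r = 0.667, n = 55
  = 0.667·√53 / √(1 − 0.444889)
  = 0.667·7.280110 / 0.745058
  = 4.855833 / 0.745058 = 6.517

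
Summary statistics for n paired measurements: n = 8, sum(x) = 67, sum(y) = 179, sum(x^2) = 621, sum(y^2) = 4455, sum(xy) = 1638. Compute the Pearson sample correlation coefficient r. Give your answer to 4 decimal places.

Numerator: nΣxy − (Σx)(Σy) = 8·1638 − (67)(179) = 1111
Denominator: √[(nΣx²−(Σx)²)(nΣy²−(Σy)²)]
  nΣx²−(Σx)² = 8·621 − 4489 = 479;  nΣy²−(Σy)² = 8·4455 − 32041 = 3599
  √(479·3599) = √1723921 = 1312.9817
r = 1111 / 1312.9817 = 0.8462

0.8462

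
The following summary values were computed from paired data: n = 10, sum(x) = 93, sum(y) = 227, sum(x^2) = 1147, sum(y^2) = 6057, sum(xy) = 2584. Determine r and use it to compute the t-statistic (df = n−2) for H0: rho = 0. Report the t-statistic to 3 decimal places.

S_xy = nΣxy − ΣxΣy = 10·2584 − 93·227 = 25840 − 21111 = 4729
S_xx = nΣx² − (Σx)² = 10·1147 − 93² = 11470 − 8649 = 2821
S_yy = nΣy² − (Σy)² = 10·6057 − 227² = 60570 − 51529 = 9041
r = S_xy / √(S_xx·S_yy) = 4729 / √(2821·9041) = 4729 / √25504661 = 4729 / 5050.2140 = 0.9364
t = r·√(n−2)/√(1−r²) = 0.9364·√8 / √(1−0.876845) = 2.648539 / 0.350934 = 7.547

7.547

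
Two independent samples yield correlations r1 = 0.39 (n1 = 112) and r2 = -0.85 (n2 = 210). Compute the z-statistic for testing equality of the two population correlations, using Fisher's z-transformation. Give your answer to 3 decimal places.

z1 = atanh(0.39) = 0.411800,  z2 = atanh(-0.85) = -1.256153
SE = √(1/(n1−3) + 1/(n2−3)) = √(1/109 + 1/207) = √(0.0091743 + 0.0048309) = √0.0140052 = 0.118344
z = (z1 − z2)/SE = (0.411800 − (-1.256153)) / 0.118344 = 1.667953 / 0.118344 = 14.094

14.094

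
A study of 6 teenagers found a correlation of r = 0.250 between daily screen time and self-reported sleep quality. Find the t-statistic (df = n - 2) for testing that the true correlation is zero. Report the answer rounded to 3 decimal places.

0.516

1 − r² = 1 − 0.062500 = 0.937500;  √(1−r²) = 0.968246
√(n−2) = √4 = 2.000000
t = r·√(n−2)/√(1−r²) = 0.250 · 2.000000 / 0.968246 = 0.516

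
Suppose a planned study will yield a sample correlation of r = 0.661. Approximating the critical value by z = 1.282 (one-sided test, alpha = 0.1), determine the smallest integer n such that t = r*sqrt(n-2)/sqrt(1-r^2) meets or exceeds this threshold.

5

r√(n−2)/√(1−r²) ≥ 1.282  ⇔  n−2 ≥ (1.282)²·(1−r²)/r²
(1−r²)/r² = (1−0.436921)/0.436921 = 1.2887
n ≥ 2 + 1.643524·1.2887 = 2 + 2.1180 = 4.1180
⌈4.1180⌉ = 5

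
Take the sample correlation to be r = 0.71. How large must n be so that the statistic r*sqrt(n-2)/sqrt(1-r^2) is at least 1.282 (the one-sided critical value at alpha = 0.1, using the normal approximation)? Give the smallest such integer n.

Need r·√(n−2)/√(1−r²) ≥ 1.282
√(n−2) ≥ 1.282·√(1−0.5041) / 0.71 = 1.282·0.704202 / 0.71 = 1.2715
n−2 ≥ 1.6167  ⇒  n ≥ 3.6167
Smallest integer n = 4

4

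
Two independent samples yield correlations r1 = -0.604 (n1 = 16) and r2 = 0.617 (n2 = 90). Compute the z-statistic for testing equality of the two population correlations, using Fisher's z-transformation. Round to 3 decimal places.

Fisher z-transforms: z1 = atanh(-0.604) = -0.699421, z2 = atanh(0.617) = 0.720146; difference d = -1.419567
Var(d) = 1/13 + 1/87 = 0.0769231 + 0.0114943 = 0.0884174
z = d/√Var(d) = -1.419567 / √0.0884174 = -1.419567 / 0.297351 = -4.774

-4.774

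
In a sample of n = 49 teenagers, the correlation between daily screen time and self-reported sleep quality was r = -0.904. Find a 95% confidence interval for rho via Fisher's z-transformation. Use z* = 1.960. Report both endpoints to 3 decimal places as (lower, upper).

(-0.945, -0.835)

z_r = atanh(-0.904) = -1.493682;  SE = 1/√(n−3) = 1/√46 = 0.147442
z-limits: -1.493682 ± 1.960·0.147442 = -1.493682 ± 0.288986 = [-1.782668, -1.204696]
ρ-limits: (tanh -1.782668, tanh -1.204696) = (-0.945, -0.835)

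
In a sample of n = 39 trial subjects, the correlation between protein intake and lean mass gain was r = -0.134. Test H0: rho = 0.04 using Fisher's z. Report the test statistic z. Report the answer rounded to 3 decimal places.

Fisher z: atanh(-0.134) = -0.134811, atanh(0.04) = 0.040021
z = (z_r − z_0)·√(n−3) = (-0.134811 − 0.040021)·√36 = -0.174832 · 6.000000 = -1.049

-1.049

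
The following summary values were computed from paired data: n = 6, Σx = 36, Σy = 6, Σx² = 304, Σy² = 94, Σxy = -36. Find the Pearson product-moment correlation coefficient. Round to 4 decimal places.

-0.8182

Numerator: nΣxy − (Σx)(Σy) = 6·(-36) − (36)(6) = -432
Denominator: √[(nΣx²−(Σx)²)(nΣy²−(Σy)²)]
  nΣx²−(Σx)² = 6·304 − 1296 = 528;  nΣy²−(Σy)² = 6·94 − 36 = 528
  √(528·528) = √278784 = 528.0000
r = -432 / 528.0000 = -0.8182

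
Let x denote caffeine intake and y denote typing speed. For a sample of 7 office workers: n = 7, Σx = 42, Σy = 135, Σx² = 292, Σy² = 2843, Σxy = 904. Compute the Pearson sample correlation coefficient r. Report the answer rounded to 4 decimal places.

Numerator: nΣxy − (Σx)(Σy) = 7·904 − (42)(135) = 658
Denominator: √[(nΣx²−(Σx)²)(nΣy²−(Σy)²)]
  nΣx²−(Σx)² = 7·292 − 1764 = 280;  nΣy²−(Σy)² = 7·2843 − 18225 = 1676
  √(280·1676) = √469280 = 685.0401
r = 658 / 685.0401 = 0.9605

0.9605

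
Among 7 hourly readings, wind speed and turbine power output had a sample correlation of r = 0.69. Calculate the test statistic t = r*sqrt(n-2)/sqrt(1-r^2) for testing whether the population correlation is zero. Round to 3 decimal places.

1 − r² = 1 − 0.4761 = 0.5239;  √(1−r²) = 0.723809
√(n−2) = √5 = 2.236068
t = r·√(n−2)/√(1−r²) = 0.69 · 2.236068 / 0.723809 = 2.132

2.132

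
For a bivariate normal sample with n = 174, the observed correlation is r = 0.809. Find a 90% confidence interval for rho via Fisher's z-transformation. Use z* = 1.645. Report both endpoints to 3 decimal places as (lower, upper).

Fisher z: z_r = atanh(r) = ½·ln((1+0.809)/(1−0.809)) = 1.124128
SE(z) = 1/√(n−3) = 1/√171 = 0.076472
90% ⇒ z* = 1.645; margin = 1.645·0.076472 = 0.125796
CI on z-scale: (0.998332, 1.249924)
Back-transform: tanh(0.998332) = 0.760893, tanh(1.249924) = 0.848262

(0.761, 0.848)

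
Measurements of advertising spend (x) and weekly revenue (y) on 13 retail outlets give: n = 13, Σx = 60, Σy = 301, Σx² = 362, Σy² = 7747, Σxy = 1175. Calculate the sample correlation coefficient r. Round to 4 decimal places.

-0.8329

Numerator: nΣxy − (Σx)(Σy) = 13·1175 − (60)(301) = -2785
Denominator: √[(nΣx²−(Σx)²)(nΣy²−(Σy)²)]
  nΣx²−(Σx)² = 13·362 − 3600 = 1106;  nΣy²−(Σy)² = 13·7747 − 90601 = 10110
  √(1106·10110) = √11181660 = 3343.8989
r = -2785 / 3343.8989 = -0.8329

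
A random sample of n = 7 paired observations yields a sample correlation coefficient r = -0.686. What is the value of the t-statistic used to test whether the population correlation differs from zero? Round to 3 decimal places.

t = r·√(n−2) / √(1−r²) with r = -0.686, n = 7
  = -0.686·√5 / √(1 − 0.470596)
  = -0.686·2.236068 / 0.727602
  = -1.533943 / 0.727602 = -2.108

-2.108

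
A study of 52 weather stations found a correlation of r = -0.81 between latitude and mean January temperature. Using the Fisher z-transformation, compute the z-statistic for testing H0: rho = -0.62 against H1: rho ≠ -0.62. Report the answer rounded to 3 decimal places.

-2.814

Fisher z: atanh(-0.81) = -1.127029, atanh(-0.62) = -0.725005
z = (z_r − z_0)·√(n−3) = (-1.127029 − (-0.725005))·√49 = -0.402024 · 7.000000 = -2.814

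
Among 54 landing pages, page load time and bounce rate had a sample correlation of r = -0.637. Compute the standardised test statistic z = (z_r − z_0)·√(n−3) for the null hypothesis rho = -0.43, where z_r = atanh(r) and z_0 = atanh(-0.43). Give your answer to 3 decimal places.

z_r = atanh(-0.637) = -0.753109,  z_0 = atanh(-0.43) = -0.459897
SE = 1/√(n−3) = 1/√51 = 0.140028
z = (z_r − z_0)/SE = (-0.753109 − (-0.459897)) / 0.140028 = -0.293212 / 0.140028 = -2.094

-2.094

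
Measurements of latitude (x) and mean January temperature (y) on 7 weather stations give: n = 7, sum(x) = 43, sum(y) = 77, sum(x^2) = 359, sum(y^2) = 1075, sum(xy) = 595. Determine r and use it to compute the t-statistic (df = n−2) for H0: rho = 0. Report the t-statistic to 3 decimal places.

3.322

Numerator: nΣxy − (Σx)(Σy) = 7·595 − (43)(77) = 854
Denominator: √[(nΣx²−(Σx)²)(nΣy²−(Σy)²)]
  nΣx²−(Σx)² = 7·359 − 1849 = 664;  nΣy²−(Σy)² = 7·1075 − 5929 = 1596
  √(664·1596) = √1059744 = 1029.4387
r = 854 / 1029.4387 = 0.8296
t = r·√(n−2)/√(1−r²) = 0.8296·√5 / √(1−0.688236) = 1.855042 / 0.558358 = 3.322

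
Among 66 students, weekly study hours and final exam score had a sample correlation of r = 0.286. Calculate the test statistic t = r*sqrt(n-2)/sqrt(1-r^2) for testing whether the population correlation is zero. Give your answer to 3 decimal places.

2.388

1 − r² = 1 − 0.081796 = 0.918204;  √(1−r²) = 0.958230
√(n−2) = √64 = 8.000000
t = r·√(n−2)/√(1−r²) = 0.286 · 8.000000 / 0.958230 = 2.388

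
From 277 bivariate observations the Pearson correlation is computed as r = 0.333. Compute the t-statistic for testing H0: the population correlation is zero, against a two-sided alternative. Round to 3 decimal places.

5.856

t = r·√(n−2) / √(1−r²) with r = 0.333, n = 277
  = 0.333·√275 / √(1 − 0.110889)
  = 0.333·16.583124 / 0.942927
  = 5.522180 / 0.942927 = 5.856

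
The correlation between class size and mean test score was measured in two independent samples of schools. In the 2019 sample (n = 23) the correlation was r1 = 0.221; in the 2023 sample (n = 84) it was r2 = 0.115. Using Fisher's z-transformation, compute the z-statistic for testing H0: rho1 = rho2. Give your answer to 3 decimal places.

z1 = atanh(0.221) = 0.224707,  z2 = atanh(0.115) = 0.115511
SE = √(1/(n1−3) + 1/(n2−3)) = √(1/20 + 1/81) = √(0.0500000 + 0.0123457) = √0.0623457 = 0.249691
z = (z1 − z2)/SE = (0.224707 − 0.115511) / 0.249691 = 0.109196 / 0.249691 = 0.437

0.437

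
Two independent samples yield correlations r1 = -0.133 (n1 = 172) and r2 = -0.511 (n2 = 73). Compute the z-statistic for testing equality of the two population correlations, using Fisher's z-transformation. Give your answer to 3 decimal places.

Fisher z-transforms: z1 = atanh(-0.133) = -0.133793, z2 = atanh(-0.511) = -0.564082; difference d = 0.430289
Var(d) = 1/169 + 1/70 = 0.0059172 + 0.0142857 = 0.0202029
z = d/√Var(d) = 0.430289 / √0.0202029 = 0.430289 / 0.142137 = 3.027

3.027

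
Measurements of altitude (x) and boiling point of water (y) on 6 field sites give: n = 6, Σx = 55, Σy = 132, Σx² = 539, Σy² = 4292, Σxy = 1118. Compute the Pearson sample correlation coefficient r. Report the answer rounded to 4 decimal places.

-0.4184

S_xy = nΣxy − ΣxΣy = 6·1118 − 55·132 = 6708 − 7260 = -552
S_xx = nΣx² − (Σx)² = 6·539 − 55² = 3234 − 3025 = 209
S_yy = nΣy² − (Σy)² = 6·4292 − 132² = 25752 − 17424 = 8328
r = S_xy / √(S_xx·S_yy) = -552 / √(209·8328) = -552 / √1740552 = -552 / 1319.2998 = -0.4184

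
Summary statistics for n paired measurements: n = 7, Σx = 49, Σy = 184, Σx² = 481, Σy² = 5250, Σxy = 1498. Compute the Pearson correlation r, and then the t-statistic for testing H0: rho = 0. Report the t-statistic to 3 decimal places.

4.126

S_xy = nΣxy − ΣxΣy = 7·1498 − 49·184 = 10486 − 9016 = 1470
S_xx = nΣx² − (Σx)² = 7·481 − 49² = 3367 − 2401 = 966
S_yy = nΣy² − (Σy)² = 7·5250 − 184² = 36750 − 33856 = 2894
r = S_xy / √(S_xx·S_yy) = 1470 / √(966·2894) = 1470 / √2795604 = 1470 / 1672.0060 = 0.8792
t = r·√(n−2)/√(1−r²) = 0.8792·√5 / √(1−0.772993) = 1.965951 / 0.476453 = 4.126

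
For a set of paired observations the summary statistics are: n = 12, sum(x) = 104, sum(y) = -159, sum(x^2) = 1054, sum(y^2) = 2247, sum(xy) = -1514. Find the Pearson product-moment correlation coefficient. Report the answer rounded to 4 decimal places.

-0.9294

S_xy = nΣxy − ΣxΣy = 12·(-1514) − 104·(-159) = -18168 − (-16536) = -1632
S_xx = nΣx² − (Σx)² = 12·1054 − 104² = 12648 − 10816 = 1832
S_yy = nΣy² − (Σy)² = 12·2247 − (-159)² = 26964 − 25281 = 1683
r = S_xy / √(S_xx·S_yy) = -1632 / √(1832·1683) = -1632 / √3083256 = -1632 / 1755.9203 = -0.9294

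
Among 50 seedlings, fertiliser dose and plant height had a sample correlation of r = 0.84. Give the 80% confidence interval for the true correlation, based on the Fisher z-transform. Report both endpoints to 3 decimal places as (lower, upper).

Fisher z: z_r = atanh(r) = ½·ln((1+0.84)/(1−0.84)) = 1.221174
SE(z) = 1/√(n−3) = 1/√47 = 0.145865
80% ⇒ z* = 1.282; margin = 1.282·0.145865 = 0.186999
CI on z-scale: (1.034175, 1.408173)
Back-transform: tanh(1.034175) = 0.775577, tanh(1.408173) = 0.887106

(0.776, 0.887)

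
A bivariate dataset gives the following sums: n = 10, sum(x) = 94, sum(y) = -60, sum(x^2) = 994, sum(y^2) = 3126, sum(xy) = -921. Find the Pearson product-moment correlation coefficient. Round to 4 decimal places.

-0.6460

S_xy = nΣxy − ΣxΣy = 10·(-921) − 94·(-60) = -9210 − (-5640) = -3570
S_xx = nΣx² − (Σx)² = 10·994 − 94² = 9940 − 8836 = 1104
S_yy = nΣy² − (Σy)² = 10·3126 − (-60)² = 31260 − 3600 = 27660
r = S_xy / √(S_xx·S_yy) = -3570 / √(1104·27660) = -3570 / √30536640 = -3570 / 5525.9967 = -0.6460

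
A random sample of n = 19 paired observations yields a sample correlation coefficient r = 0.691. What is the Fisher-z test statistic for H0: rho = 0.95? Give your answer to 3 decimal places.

Fisher z: atanh(0.691) = 0.849867, atanh(0.95) = 1.831781
z = (z_r − z_0)·√(n−3) = (0.849867 − 1.831781)·√16 = -0.981914 · 4.000000 = -3.928

-3.928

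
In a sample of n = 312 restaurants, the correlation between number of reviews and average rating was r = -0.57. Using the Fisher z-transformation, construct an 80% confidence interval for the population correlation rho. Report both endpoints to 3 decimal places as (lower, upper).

(-0.617, -0.519)

z_r = atanh(-0.57) = -0.647523;  SE = 1/√(n−3) = 1/√309 = 0.056888
z-limits: -0.647523 ± 1.282·0.056888 = -0.647523 ± 0.072930 = [-0.720453, -0.574593]
ρ-limits: (tanh -0.720453, tanh -0.574593) = (-0.617, -0.519)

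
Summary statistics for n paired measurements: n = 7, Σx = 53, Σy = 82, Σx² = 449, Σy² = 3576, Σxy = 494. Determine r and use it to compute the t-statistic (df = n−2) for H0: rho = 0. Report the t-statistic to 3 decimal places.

-0.860

Numerator: nΣxy − (Σx)(Σy) = 7·494 − (53)(82) = -888
Denominator: √[(nΣx²−(Σx)²)(nΣy²−(Σy)²)]
  nΣx²−(Σx)² = 7·449 − 2809 = 334;  nΣy²−(Σy)² = 7·3576 − 6724 = 18308
  √(334·18308) = √6114872 = 2472.8267
r = -888 / 2472.8267 = -0.3591
t = r·√(n−2)/√(1−r²) = -0.3591·√5 / √(1−0.128953) = -0.802972 / 0.933299 = -0.860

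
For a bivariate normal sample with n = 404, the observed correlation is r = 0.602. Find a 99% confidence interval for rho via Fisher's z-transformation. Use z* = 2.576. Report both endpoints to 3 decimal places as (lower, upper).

(0.514, 0.678)

z_r = atanh(0.602) = 0.696278;  SE = 1/√(n−3) = 1/√401 = 0.049938
z-limits: 0.696278 ± 2.576·0.049938 = 0.696278 ± 0.128640 = [0.567638, 0.824918]
ρ-limits: (tanh 0.567638, tanh 0.824918) = (0.514, 0.678)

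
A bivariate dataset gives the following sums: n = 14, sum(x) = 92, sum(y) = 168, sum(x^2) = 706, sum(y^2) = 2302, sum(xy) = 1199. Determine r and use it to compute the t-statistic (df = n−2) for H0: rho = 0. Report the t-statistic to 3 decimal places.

S_xy = nΣxy − ΣxΣy = 14·1199 − 92·168 = 16786 − 15456 = 1330
S_xx = nΣx² − (Σx)² = 14·706 − 92² = 9884 − 8464 = 1420
S_yy = nΣy² − (Σy)² = 14·2302 − 168² = 32228 − 28224 = 4004
r = S_xy / √(S_xx·S_yy) = 1330 / √(1420·4004) = 1330 / √5685680 = 1330 / 2384.4664 = 0.5578
t = r·√(n−2)/√(1−r²) = 0.5578·√12 / √(1−0.311141) = 1.932276 / 0.829975 = 2.328

2.328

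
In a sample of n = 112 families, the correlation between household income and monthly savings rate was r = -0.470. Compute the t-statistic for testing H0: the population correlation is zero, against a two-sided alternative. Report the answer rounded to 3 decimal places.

t = r·√(n−2) / √(1−r²) with r = -0.470, n = 112
  = -0.470·√110 / √(1 − 0.220900)
  = -0.470·10.488088 / 0.882666
  = -4.929401 / 0.882666 = -5.585

-5.585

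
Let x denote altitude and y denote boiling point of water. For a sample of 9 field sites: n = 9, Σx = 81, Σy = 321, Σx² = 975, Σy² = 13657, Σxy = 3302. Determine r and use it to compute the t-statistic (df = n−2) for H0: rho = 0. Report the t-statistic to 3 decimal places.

Numerator: nΣxy − (Σx)(Σy) = 9·3302 − (81)(321) = 3717
Denominator: √[(nΣx²−(Σx)²)(nΣy²−(Σy)²)]
  nΣx²−(Σx)² = 9·975 − 6561 = 2214;  nΣy²−(Σy)² = 9·13657 − 103041 = 19872
  √(2214·19872) = √43996608 = 6632.9939
r = 3717 / 6632.9939 = 0.5604
t = r·√(n−2)/√(1−r²) = 0.5604·√7 / √(1−0.314048) = 1.482679 / 0.828222 = 1.790

1.790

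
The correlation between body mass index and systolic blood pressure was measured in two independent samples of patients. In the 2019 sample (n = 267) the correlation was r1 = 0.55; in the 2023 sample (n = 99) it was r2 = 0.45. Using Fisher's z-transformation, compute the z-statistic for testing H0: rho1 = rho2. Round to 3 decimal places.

Fisher z-transforms: z1 = atanh(0.55) = 0.618381, z2 = atanh(0.45) = 0.484700; difference d = 0.133681
Var(d) = 1/264 + 1/96 = 0.0037879 + 0.0104167 = 0.0142046
z = d/√Var(d) = 0.133681 / √0.0142046 = 0.133681 / 0.119183 = 1.122

1.122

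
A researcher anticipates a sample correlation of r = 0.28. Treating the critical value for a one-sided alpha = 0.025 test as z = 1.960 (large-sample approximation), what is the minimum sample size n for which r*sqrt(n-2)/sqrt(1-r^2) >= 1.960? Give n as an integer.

48

Need r·√(n−2)/√(1−r²) ≥ 1.960
√(n−2) ≥ 1.960·√(1−0.0784) / 0.28 = 1.960·0.960000 / 0.28 = 6.7200
n−2 ≥ 45.1584  ⇒  n ≥ 47.1584
Smallest integer n = 48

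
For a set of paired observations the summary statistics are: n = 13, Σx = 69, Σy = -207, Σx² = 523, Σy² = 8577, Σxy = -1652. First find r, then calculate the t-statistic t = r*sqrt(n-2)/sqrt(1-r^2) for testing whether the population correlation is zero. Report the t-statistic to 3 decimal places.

-2.541

Numerator: nΣxy − (Σx)(Σy) = 13·(-1652) − (69)(-207) = -7193
Denominator: √[(nΣx²−(Σx)²)(nΣy²−(Σy)²)]
  nΣx²−(Σx)² = 13·523 − 4761 = 2038;  nΣy²−(Σy)² = 13·8577 − 42849 = 68652
  √(2038·68652) = √139912776 = 11828.4731
r = -7193 / 11828.4731 = -0.6081
t = r·√(n−2)/√(1−r²) = -0.6081·√11 / √(1−0.369786) = -2.016840 / 0.793860 = -2.541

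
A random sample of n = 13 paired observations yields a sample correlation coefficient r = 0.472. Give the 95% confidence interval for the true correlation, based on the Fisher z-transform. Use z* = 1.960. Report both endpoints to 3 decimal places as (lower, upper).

(-0.107, 0.812)

Fisher z: z_r = atanh(r) = ½·ln((1+0.472)/(1−0.472)) = 0.512641
SE(z) = 1/√(n−3) = 1/√10 = 0.316228
95% ⇒ z* = 1.960; margin = 1.960·0.316228 = 0.619807
CI on z-scale: (-0.107166, 1.132448)
Back-transform: tanh(-0.107166) = -0.106758, tanh(1.132448) = 0.811855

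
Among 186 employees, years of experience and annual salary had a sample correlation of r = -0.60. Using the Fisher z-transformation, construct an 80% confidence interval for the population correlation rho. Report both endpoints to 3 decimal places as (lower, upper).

z_r = atanh(-0.60) = -0.693147;  SE = 1/√(n−3) = 1/√183 = 0.073922
z-limits: -0.693147 ± 1.282·0.073922 = -0.693147 ± 0.094768 = [-0.787915, -0.598379]
ρ-limits: (tanh -0.787915, tanh -0.598379) = (-0.657, -0.536)

(-0.657, -0.536)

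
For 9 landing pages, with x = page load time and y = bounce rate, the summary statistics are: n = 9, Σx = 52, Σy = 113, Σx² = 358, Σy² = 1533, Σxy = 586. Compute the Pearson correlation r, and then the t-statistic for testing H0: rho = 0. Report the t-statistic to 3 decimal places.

-3.862

S_xy = nΣxy − ΣxΣy = 9·586 − 52·113 = 5274 − 5876 = -602
S_xx = nΣx² − (Σx)² = 9·358 − 52² = 3222 − 2704 = 518
S_yy = nΣy² − (Σy)² = 9·1533 − 113² = 13797 − 12769 = 1028
r = S_xy / √(S_xx·S_yy) = -602 / √(518·1028) = -602 / √532504 = -602 / 729.7287 = -0.8250
t = r·√(n−2)/√(1−r²) = -0.8250·√7 / √(1−0.680625) = -2.182745 / 0.565133 = -3.862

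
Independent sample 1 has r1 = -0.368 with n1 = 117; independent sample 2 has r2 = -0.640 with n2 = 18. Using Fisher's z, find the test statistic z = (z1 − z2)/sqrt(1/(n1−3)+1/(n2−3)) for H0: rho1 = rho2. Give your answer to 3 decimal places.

1.355

Fisher z-transforms: z1 = atanh(-0.368) = -0.386108, z2 = atanh(-0.640) = -0.758174; difference d = 0.372066
Var(d) = 1/114 + 1/15 = 0.0087719 + 0.0666667 = 0.0754386
z = d/√Var(d) = 0.372066 / √0.0754386 = 0.372066 / 0.274661 = 1.355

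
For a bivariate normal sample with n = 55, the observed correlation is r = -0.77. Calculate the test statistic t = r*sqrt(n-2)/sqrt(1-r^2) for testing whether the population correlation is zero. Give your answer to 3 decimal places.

t = r·√(n−2) / √(1−r²) with r = -0.77, n = 55
  = -0.77·√53 / √(1 − 0.5929)
  = -0.77·7.280110 / 0.638044
  = -5.605685 / 0.638044 = -8.786

-8.786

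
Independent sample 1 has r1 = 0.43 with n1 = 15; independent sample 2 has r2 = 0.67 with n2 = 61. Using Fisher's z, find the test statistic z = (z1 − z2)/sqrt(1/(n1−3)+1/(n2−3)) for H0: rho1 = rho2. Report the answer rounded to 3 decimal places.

-1.106

z1 = atanh(0.43) = 0.459897,  z2 = atanh(0.67) = 0.810743
SE = √(1/(n1−3) + 1/(n2−3)) = √(1/12 + 1/58) = √(0.0833333 + 0.0172414) = √0.1005747 = 0.317135
z = (z1 − z2)/SE = (0.459897 − 0.810743) / 0.317135 = -0.350846 / 0.317135 = -1.106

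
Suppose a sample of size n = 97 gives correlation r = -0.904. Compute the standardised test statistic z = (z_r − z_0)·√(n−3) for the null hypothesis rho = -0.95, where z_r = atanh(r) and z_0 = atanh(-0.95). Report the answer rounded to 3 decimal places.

z_r = atanh(-0.904) = -1.493682,  z_0 = atanh(-0.95) = -1.831781
SE = 1/√(n−3) = 1/√94 = 0.103142
z = (z_r − z_0)/SE = (-1.493682 − (-1.831781)) / 0.103142 = 0.338099 / 0.103142 = 3.278

3.278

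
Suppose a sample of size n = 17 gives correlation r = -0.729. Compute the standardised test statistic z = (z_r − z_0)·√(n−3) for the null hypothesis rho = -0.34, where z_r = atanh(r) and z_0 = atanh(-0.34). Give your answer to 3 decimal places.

-2.142

z_r = atanh(-0.729) = -0.926590,  z_0 = atanh(-0.34) = -0.354093
SE = 1/√(n−3) = 1/√14 = 0.267261
z = (z_r − z_0)/SE = (-0.926590 − (-0.354093)) / 0.267261 = -0.572497 / 0.267261 = -2.142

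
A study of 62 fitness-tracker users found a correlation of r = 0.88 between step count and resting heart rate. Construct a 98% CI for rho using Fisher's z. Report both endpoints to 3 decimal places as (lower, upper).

Fisher z: z_r = atanh(r) = ½·ln((1+0.88)/(1−0.88)) = 1.375768
SE(z) = 1/√(n−3) = 1/√59 = 0.130189
98% ⇒ z* = 2.326; margin = 2.326·0.130189 = 0.302820
CI on z-scale: (1.072948, 1.678588)
Back-transform: tanh(1.072948) = 0.790569, tanh(1.678588) = 0.932678

(0.791, 0.933)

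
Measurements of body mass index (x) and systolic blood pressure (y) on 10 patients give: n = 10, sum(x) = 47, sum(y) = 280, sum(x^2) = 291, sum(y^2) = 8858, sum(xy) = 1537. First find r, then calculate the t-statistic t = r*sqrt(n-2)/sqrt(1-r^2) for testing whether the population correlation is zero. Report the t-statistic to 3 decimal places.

4.165

Numerator: nΣxy − (Σx)(Σy) = 10·1537 − (47)(280) = 2210
Denominator: √[(nΣx²−(Σx)²)(nΣy²−(Σy)²)]
  nΣx²−(Σx)² = 10·291 − 2209 = 701;  nΣy²−(Σy)² = 10·8858 − 78400 = 10180
  √(701·10180) = √7136180 = 2671.3629
r = 2210 / 2671.3629 = 0.8273
t = r·√(n−2)/√(1−r²) = 0.8273·√8 / √(1−0.684425) = 2.339958 / 0.561761 = 4.165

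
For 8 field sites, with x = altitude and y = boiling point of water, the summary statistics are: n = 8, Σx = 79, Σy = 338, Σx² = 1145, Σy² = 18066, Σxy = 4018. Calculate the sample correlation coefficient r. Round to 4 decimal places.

0.5788

S_xy = nΣxy − ΣxΣy = 8·4018 − 79·338 = 32144 − 26702 = 5442
S_xx = nΣx² − (Σx)² = 8·1145 − 79² = 9160 − 6241 = 2919
S_yy = nΣy² − (Σy)² = 8·18066 − 338² = 144528 − 114244 = 30284
r = S_xy / √(S_xx·S_yy) = 5442 / √(2919·30284) = 5442 / √88398996 = 5442 / 9402.0740 = 0.5788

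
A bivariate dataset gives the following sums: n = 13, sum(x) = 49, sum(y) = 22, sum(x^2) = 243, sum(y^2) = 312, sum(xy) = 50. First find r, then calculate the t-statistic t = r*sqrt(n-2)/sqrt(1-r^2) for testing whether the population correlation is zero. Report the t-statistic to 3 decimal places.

-0.893

Numerator: nΣxy − (Σx)(Σy) = 13·50 − (49)(22) = -428
Denominator: √[(nΣx²−(Σx)²)(nΣy²−(Σy)²)]
  nΣx²−(Σx)² = 13·243 − 2401 = 758;  nΣy²−(Σy)² = 13·312 − 484 = 3572
  √(758·3572) = √2707576 = 1645.4714
r = -428 / 1645.4714 = -0.2601
t = r·√(n−2)/√(1−r²) = -0.2601·√11 / √(1−0.067652) = -0.862654 / 0.965582 = -0.893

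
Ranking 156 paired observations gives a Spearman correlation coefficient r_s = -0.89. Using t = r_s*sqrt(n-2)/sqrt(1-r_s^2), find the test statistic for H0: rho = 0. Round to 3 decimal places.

1 − r_s² = 1 − 0.7921 = 0.2079;  √(1−r_s²) = 0.455961
√(n−2) = √154 = 12.409674
t = r_s·√(n−2)/√(1−r_s²) = -0.89 · 12.409674 / 0.455961 = -24.223

-24.223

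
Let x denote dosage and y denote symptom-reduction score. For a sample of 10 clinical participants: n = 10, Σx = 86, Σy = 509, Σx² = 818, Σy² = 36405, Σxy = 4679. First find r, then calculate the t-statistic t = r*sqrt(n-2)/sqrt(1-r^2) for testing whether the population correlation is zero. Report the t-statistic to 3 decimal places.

0.997

Numerator: nΣxy − (Σx)(Σy) = 10·4679 − (86)(509) = 3016
Denominator: √[(nΣx²−(Σx)²)(nΣy²−(Σy)²)]
  nΣx²−(Σx)² = 10·818 − 7396 = 784;  nΣy²−(Σy)² = 10·36405 − 259081 = 104969
  √(784·104969) = √82295696 = 9071.6975
r = 3016 / 9071.6975 = 0.3325
t = r·√(n−2)/√(1−r²) = 0.3325·√8 / √(1−0.110556) = 0.940452 / 0.943103 = 0.997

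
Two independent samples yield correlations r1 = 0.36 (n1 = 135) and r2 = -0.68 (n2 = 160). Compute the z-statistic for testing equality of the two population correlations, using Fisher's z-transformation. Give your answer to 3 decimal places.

z1 = atanh(0.36) = 0.376886,  z2 = atanh(-0.68) = -0.829114
SE = √(1/(n1−3) + 1/(n2−3)) = √(1/132 + 1/157) = √(0.0075758 + 0.0063694) = √0.0139452 = 0.118090
z = (z1 − z2)/SE = (0.376886 − (-0.829114)) / 0.118090 = 1.206000 / 0.118090 = 10.213

10.213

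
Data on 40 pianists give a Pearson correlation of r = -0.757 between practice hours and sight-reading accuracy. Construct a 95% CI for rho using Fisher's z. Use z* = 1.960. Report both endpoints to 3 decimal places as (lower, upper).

(-0.865, -0.583)

z_r = atanh(-0.757) = -0.989151;  SE = 1/√(n−3) = 1/√37 = 0.164399
z-limits: -0.989151 ± 1.960·0.164399 = -0.989151 ± 0.322222 = [-1.311373, -0.666929]
ρ-limits: (tanh -1.311373, tanh -0.666929) = (-0.865, -0.583)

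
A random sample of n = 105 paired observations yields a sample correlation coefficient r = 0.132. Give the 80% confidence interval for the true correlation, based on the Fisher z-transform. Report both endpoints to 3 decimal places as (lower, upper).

(0.006, 0.254)

z_r = atanh(0.132) = 0.132775;  SE = 1/√(n−3) = 1/√102 = 0.099015
z-limits: 0.132775 ± 1.282·0.099015 = 0.132775 ± 0.126937 = [0.005838, 0.259712]
ρ-limits: (tanh 0.005838, tanh 0.259712) = (0.006, 0.254)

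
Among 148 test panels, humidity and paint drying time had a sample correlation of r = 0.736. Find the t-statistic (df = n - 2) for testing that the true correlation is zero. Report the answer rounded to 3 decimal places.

13.136

1 − r² = 1 − 0.541696 = 0.458304;  √(1−r²) = 0.676982
√(n−2) = √146 = 12.083046
t = r·√(n−2)/√(1−r²) = 0.736 · 12.083046 / 0.676982 = 13.136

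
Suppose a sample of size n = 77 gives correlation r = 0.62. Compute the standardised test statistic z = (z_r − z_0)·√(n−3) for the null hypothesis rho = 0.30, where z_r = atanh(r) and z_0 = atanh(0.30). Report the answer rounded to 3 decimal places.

Fisher z: atanh(0.62) = 0.725005, atanh(0.30) = 0.309520
z = (z_r − z_0)·√(n−3) = (0.725005 − 0.309520)·√74 = 0.415485 · 8.602325 = 3.574

3.574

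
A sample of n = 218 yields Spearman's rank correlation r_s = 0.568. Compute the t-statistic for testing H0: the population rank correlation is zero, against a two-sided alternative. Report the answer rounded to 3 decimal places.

10.143

t = r_s·√(n−2) / √(1−r_s²) with r_s = 0.568, n = 218
  = 0.568·√216 / √(1 − 0.322624)
  = 0.568·14.696938 / 0.823029
  = 8.347861 / 0.823029 = 10.143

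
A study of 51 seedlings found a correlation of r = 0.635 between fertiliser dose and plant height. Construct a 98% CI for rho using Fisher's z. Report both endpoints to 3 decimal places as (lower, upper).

Fisher z: z_r = atanh(r) = ½·ln((1+0.635)/(1−0.635)) = 0.749750
SE(z) = 1/√(n−3) = 1/√48 = 0.144338
98% ⇒ z* = 2.326; margin = 2.326·0.144338 = 0.335730
CI on z-scale: (0.414020, 1.085480)
Back-transform: tanh(0.414020) = 0.391881, tanh(1.085480) = 0.795222

(0.392, 0.795)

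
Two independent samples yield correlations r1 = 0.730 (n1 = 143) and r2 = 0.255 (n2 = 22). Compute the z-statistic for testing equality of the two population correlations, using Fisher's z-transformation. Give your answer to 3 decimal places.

2.732

z1 = atanh(0.730) = 0.928727,  z2 = atanh(0.255) = 0.260753
SE = √(1/(n1−3) + 1/(n2−3)) = √(1/140 + 1/19) = √(0.0071429 + 0.0526316) = √0.0597745 = 0.244488
z = (z1 − z2)/SE = (0.928727 − 0.260753) / 0.244488 = 0.667974 / 0.244488 = 2.732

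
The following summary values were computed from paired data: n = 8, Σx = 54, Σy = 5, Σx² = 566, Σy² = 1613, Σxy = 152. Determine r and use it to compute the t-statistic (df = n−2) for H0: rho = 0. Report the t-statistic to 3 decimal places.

0.520

Numerator: nΣxy − (Σx)(Σy) = 8·152 − (54)(5) = 946
Denominator: √[(nΣx²−(Σx)²)(nΣy²−(Σy)²)]
  nΣx²−(Σx)² = 8·566 − 2916 = 1612;  nΣy²−(Σy)² = 8·1613 − 25 = 12879
  √(1612·12879) = √20760948 = 4556.4183
r = 946 / 4556.4183 = 0.2076
t = r·√(n−2)/√(1−r²) = 0.2076·√6 / √(1−0.043098) = 0.508514 / 0.978214 = 0.520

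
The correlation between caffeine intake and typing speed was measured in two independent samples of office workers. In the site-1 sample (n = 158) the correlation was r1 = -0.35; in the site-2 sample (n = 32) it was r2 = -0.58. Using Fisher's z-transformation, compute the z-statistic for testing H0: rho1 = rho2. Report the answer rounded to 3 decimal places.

1.468

z1 = atanh(-0.35) = -0.365444,  z2 = atanh(-0.58) = -0.662463
SE = √(1/(n1−3) + 1/(n2−3)) = √(1/155 + 1/29) = √(0.0064516 + 0.0344828) = √0.0409344 = 0.202323
z = (z1 − z2)/SE = (-0.365444 − (-0.662463)) / 0.202323 = 0.297019 / 0.202323 = 1.468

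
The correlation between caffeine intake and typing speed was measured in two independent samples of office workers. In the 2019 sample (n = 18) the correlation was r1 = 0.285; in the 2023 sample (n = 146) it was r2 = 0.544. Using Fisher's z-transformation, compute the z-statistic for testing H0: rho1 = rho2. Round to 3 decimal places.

z1 = atanh(0.285) = 0.293116,  z2 = atanh(0.544) = 0.609819
SE = √(1/(n1−3) + 1/(n2−3)) = √(1/15 + 1/143) = √(0.0666667 + 0.0069930) = √0.0736597 = 0.271403
z = (z1 − z2)/SE = (0.293116 − 0.609819) / 0.271403 = -0.316703 / 0.271403 = -1.167

-1.167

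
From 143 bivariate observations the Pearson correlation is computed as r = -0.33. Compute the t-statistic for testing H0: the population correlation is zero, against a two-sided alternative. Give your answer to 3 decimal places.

-4.151

t = r·√(n−2) / √(1−r²) with r = -0.33, n = 143
  = -0.33·√141 / √(1 − 0.1089)
  = -0.33·11.874342 / 0.943981
  = -3.918533 / 0.943981 = -4.151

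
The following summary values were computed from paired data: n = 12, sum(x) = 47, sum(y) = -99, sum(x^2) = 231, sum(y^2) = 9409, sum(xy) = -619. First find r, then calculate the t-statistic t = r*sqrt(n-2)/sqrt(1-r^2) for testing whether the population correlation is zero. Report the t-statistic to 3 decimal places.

Numerator: nΣxy − (Σx)(Σy) = 12·(-619) − (47)(-99) = -2775
Denominator: √[(nΣx²−(Σx)²)(nΣy²−(Σy)²)]
  nΣx²−(Σx)² = 12·231 − 2209 = 563;  nΣy²−(Σy)² = 12·9409 − 9801 = 103107
  √(563·103107) = √58049241 = 7619.0053
r = -2775 / 7619.0053 = -0.3642
t = r·√(n−2)/√(1−r²) = -0.3642·√10 / √(1−0.132642) = -1.151702 / 0.931321 = -1.237

-1.237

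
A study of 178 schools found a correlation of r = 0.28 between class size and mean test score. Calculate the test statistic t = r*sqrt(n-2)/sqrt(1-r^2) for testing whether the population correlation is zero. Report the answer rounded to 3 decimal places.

1 − r² = 1 − 0.0784 = 0.9216;  √(1−r²) = 0.960000
√(n−2) = √176 = 13.266499
t = r·√(n−2)/√(1−r²) = 0.28 · 13.266499 / 0.960000 = 3.869

3.869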